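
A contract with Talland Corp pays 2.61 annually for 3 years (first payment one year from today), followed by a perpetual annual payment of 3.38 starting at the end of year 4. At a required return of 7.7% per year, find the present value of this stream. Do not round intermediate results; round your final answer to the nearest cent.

41.90

PV of 3-year annuity: 2.61 × [1 − (1+0.077)^−3] / 0.077 = 6.76280
Perpetuity value at year 3: 3.38 / 0.077 = 43.89610
PV of perpetuity: 43.89610 / (1+0.077)^3 = 35.13815
Total PV = 6.76280 + 35.13815 = 41.90095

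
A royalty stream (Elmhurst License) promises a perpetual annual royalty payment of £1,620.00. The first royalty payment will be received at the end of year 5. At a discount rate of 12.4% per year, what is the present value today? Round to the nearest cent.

Value at end of year 4: C / r = £1,620.00 / 0.124 = £13,064.5161
Discount to today: PV = £13,064.5161 / (1 + 0.124)^4 = £13,064.5161 / 1.596119 = £8,185.18

£8185.18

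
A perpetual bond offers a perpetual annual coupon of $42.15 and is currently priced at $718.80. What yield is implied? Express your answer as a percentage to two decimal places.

5.86%

P = C/r ⇒ r = C/P = $42.15/$718.80 = 0.058639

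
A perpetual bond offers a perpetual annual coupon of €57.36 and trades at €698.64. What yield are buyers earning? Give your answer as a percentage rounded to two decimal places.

8.21%

P = C/r ⇒ r = C/P = €57.36/€698.64 = 0.082102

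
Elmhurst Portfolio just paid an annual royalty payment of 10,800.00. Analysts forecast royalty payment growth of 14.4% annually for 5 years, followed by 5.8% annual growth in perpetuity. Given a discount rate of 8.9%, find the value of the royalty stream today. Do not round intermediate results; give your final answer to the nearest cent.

D_1 = 12355.20000
D_2 = 14134.34880
D_3 = 16169.69503
D_4 = 18498.13111
D_5 = 21161.86199
Terminal value at year 5: TV = D_5×(1+g_2)/(r−g_2) = 22389.24999/0.031 = 722233.87054
P_0 = D_1/(1+r)^1 + D_2/(1+r)^2 + D_3/(1+r)^3 + D_4/(1+r)^4 + D_5/(1+r)^5 + TV/(1+r)^5
    = 11345.45455 + 11918.45730 + 12520.39959 + 13152.74300 + 13817.02295 + 471561.62202 = 534315.69940

534315.70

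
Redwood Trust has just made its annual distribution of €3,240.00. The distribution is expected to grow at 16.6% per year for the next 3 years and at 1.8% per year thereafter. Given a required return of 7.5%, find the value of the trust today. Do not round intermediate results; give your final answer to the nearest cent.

€85299.86

D_1 = 3777.84000
D_2 = 4404.96144
D_3 = 5136.18504
Terminal value at year 3: TV = D_3×(1+g_2)/(r−g_2) = 5228.63637/0.057 = 91730.46263
P_0 = D_1/(1+r)^1 + D_2/(1+r)^2 + D_3/(1+r)^3 + TV/(1+r)^3
    = 3514.26977 + 3811.75679 + 4134.42643 + 73839.40544 = 85299.85843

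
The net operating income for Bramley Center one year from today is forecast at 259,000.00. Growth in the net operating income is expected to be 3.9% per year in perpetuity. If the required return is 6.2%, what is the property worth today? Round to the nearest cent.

Growing perpetuity: P = D₁ / (r − g) = 259,000.0000 / (0.062 − 0.039) = 11,260,869.57

11260869.57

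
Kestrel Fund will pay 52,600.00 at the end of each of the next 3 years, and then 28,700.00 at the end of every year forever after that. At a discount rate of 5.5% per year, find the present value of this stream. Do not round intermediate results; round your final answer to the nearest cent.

586298.79

PV of 3-year annuity: 52,600.00 × [1 − (1+0.055)^−3] / 0.055 = 141911.29571
Perpetuity value at year 3: 28,700.00 / 0.055 = 521818.18182
PV of perpetuity: 521818.18182 / (1+0.055)^3 = 444387.49386
Total PV = 141911.29571 + 444387.49386 = 586298.78956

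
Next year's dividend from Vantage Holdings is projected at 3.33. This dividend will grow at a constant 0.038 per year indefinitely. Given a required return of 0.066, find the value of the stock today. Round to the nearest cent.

118.93

Growing perpetuity: P = D₁ / (r − g) = 3.3300 / (0.066 − 0.038) = 118.93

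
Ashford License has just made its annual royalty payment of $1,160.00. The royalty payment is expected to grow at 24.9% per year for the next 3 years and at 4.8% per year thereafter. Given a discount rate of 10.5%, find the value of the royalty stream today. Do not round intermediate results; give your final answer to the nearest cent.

D_1 = 1448.84000
D_2 = 1809.60116
D_3 = 2260.19185
Terminal value at year 3: TV = D_3×(1+g_2)/(r−g_2) = 2368.68106/0.057 = 41555.80803
P_0 = D_1/(1+r)^1 + D_2/(1+r)^2 + D_3/(1+r)^3 + TV/(1+r)^3
    = 1311.16742 + 1482.03449 + 1675.16839 + 30799.58730 = 35267.95761

$35267.96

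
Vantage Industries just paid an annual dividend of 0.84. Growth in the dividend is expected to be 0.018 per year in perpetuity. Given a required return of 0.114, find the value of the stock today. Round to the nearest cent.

8.91

D₁ = D₀ × (1 + g) = 0.84 × 1.018 = 0.8551
Growing perpetuity: P = D₁ / (r − g) = 0.8551 / (0.114 − 0.018) = 8.91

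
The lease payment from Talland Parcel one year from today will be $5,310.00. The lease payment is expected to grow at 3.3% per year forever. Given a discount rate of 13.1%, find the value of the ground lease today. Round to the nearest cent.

Growing perpetuity: P = D₁ / (r − g) = $5,310.0000 / (0.131 − 0.033) = $54,183.67

$54183.67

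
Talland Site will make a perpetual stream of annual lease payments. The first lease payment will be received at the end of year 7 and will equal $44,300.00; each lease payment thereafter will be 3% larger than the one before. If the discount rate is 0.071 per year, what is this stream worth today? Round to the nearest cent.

$715950.58

Value at end of year 6: C₁ / (r − g) = $44,300.00 / (0.071 − 0.03) = $1,080,487.8049
Discount to today: PV = $1,080,487.8049 / (1 + 0.071)^6 = $1,080,487.8049 / 1.509165 = $715,950.58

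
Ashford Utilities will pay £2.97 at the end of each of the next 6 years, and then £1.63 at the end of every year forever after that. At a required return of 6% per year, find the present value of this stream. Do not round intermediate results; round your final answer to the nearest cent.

£33.76

PV of 6-year annuity: £2.97 × [1 − (1+0.06)^−6] / 0.06 = 14.60445
Perpetuity value at year 6: £1.63 / 0.06 = 27.16667
PV of perpetuity: 27.16667 / (1+0.06)^6 = 19.15143
Total PV = 14.60445 + 19.15143 = 33.75588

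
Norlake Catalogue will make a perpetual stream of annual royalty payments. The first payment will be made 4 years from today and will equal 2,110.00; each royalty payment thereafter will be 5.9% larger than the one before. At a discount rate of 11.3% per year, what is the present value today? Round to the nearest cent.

Value at end of year 3: C₁ / (r − g) = 2,110.00 / (0.113 − 0.059) = 39,074.0741
Discount to today: PV = 39,074.0741 / (1 + 0.113)^3 = 39,074.0741 / 1.378750 = 28,340.22

28340.22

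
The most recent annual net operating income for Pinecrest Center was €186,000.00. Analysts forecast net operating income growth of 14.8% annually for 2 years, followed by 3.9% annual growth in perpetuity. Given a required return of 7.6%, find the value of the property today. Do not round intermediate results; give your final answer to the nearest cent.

€6355638.50

D_1 = 213528.00000
D_2 = 245130.14400
Terminal value at year 2: TV = D_2×(1+g_2)/(r−g_2) = 254690.21962/0.037 = 6883519.44908
P_0 = D_1/(1+r)^1 + D_2/(1+r)^2 + TV/(1+r)^2
    = 198446.09665 + 211725.01762 + 5945467.38668 = 6355638.50095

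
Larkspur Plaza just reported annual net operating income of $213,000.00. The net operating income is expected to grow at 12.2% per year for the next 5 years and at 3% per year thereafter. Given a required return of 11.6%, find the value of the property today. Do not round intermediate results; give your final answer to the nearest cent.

$3702665.44

D_1 = 238986.00000
D_2 = 268142.29200
D_3 = 300855.65162
D_4 = 337560.04112
D_5 = 378742.36614
Terminal value at year 5: TV = D_5×(1+g_2)/(r−g_2) = 390104.63712/0.086 = 4536100.43167
P_0 = D_1/(1+r)^1 + D_2/(1+r)^2 + D_3/(1+r)^3 + D_4/(1+r)^4 + D_5/(1+r)^5 + TV/(1+r)^5
    = 214145.16129 + 215296.47936 + 216453.98732 + 217617.71843 + 218787.70616 + 2620364.38777 = 3702665.44033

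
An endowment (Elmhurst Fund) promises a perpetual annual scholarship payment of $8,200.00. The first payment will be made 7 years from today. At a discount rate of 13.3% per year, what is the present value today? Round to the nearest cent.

$29146.25

Value at end of year 6: C / r = $8,200.00 / 0.133 = $61,654.1353
Discount to today: PV = $61,654.1353 / (1 + 0.133)^6 = $61,654.1353 / 2.115336 = $29,146.25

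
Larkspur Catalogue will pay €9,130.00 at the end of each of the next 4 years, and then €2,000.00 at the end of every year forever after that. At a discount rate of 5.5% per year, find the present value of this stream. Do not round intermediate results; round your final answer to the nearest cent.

€61355.36

PV of 4-year annuity: €9,130.00 × [1 − (1+0.055)^−4] / 0.055 = 32002.02061
Perpetuity value at year 4: €2,000.00 / 0.055 = 36363.63636
PV of perpetuity: 36363.63636 / (1+0.055)^4 = 29353.33612
Total PV = 32002.02061 + 29353.33612 = 61355.35673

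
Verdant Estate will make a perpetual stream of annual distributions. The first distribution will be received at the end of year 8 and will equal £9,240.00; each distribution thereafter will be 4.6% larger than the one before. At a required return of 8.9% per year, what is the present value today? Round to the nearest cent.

Value at end of year 7: C₁ / (r − g) = £9,240.00 / (0.089 − 0.046) = £214,883.7209
Discount to today: PV = £214,883.7209 / (1 + 0.089)^7 = £214,883.7209 / 1.816332 = £118,306.43

£118306.43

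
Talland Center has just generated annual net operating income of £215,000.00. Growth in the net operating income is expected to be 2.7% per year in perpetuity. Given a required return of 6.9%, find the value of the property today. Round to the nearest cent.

£5257261.90

D₁ = D₀ × (1 + g) = £215,000.00 × 1.027 = £220,805.0000
Growing perpetuity: P = D₁ / (r − g) = £220,805.0000 / (0.069 − 0.027) = £5,257,261.90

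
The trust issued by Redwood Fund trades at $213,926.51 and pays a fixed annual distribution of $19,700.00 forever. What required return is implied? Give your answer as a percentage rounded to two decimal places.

9.21%

P = C/r ⇒ r = C/P = $19,700.00/$213,926.51 = 0.092088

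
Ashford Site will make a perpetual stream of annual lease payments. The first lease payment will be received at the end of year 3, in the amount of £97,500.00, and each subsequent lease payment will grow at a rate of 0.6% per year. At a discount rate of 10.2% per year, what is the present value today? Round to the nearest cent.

Value at end of year 2: C₁ / (r − g) = £97,500.00 / (0.102 − 0.006) = £1,015,625.0000
Discount to today: PV = £1,015,625.0000 / (1 + 0.102)^2 = £1,015,625.0000 / 1.214404 = £836,315.59

£836315.59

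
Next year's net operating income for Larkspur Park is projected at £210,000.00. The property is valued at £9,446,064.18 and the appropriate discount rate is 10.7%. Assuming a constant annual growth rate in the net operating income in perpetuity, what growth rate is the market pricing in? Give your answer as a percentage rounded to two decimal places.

P = D₁/(r−g) ⇒ g = r − D₁/P = 0.107 − £210,000.00/£9,446,064.18 = 0.084769

8.48%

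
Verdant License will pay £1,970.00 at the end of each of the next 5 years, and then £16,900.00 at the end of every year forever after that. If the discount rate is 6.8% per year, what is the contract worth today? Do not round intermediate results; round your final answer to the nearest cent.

PV of 5-year annuity: £1,970.00 × [1 − (1+0.068)^−5] / 0.068 = 8120.82873
Perpetuity value at year 5: £16,900.00 / 0.068 = 248529.41176
PV of perpetuity: 248529.41176 / (1+0.068)^5 = 178863.41914
Total PV = 8120.82873 + 178863.41914 = 186984.24787

£186984.25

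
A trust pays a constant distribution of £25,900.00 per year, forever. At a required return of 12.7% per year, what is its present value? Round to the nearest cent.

£203937.01

Level perpetuity: PV = C / r = £25,900.00 / 0.127 = £203,937.01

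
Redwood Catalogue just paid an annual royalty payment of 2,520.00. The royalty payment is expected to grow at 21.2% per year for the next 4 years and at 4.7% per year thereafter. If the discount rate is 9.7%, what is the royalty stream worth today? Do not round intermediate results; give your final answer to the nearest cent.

91638.60

D_1 = 3054.24000
D_2 = 3701.73888
D_3 = 4486.50752
D_4 = 5437.64712
Terminal value at year 4: TV = D_4×(1+g_2)/(r−g_2) = 5693.21653/0.05 = 113864.33064
P_0 = D_1/(1+r)^1 + D_2/(1+r)^2 + D_3/(1+r)^3 + D_4/(1+r)^4 + TV/(1+r)^4
    = 2784.17502 + 3076.04387 + 3398.50973 + 3754.78012 + 78625.09572 = 91638.60446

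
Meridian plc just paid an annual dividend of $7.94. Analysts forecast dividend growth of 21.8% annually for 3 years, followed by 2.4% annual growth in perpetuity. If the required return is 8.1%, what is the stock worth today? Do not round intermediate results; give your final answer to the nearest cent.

$234.42

D_1 = 9.67092
D_2 = 11.77918
D_3 = 14.34704
Terminal value at year 3: TV = D_3×(1+g_2)/(r−g_2) = 14.69137/0.057 = 257.74335
P_0 = D_1/(1+r)^1 + D_2/(1+r)^2 + D_3/(1+r)^3 + TV/(1+r)^3
    = 8.94627 + 10.08007 + 11.35757 + 204.03768 = 234.42160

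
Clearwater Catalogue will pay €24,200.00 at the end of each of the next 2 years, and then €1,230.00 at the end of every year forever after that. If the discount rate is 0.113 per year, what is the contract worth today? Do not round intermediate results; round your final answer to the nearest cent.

PV of 2-year annuity: €24,200.00 × [1 − (1+0.113)^−2] / 0.113 = 41278.55960
Perpetuity value at year 2: €1,230.00 / 0.113 = 10884.95575
PV of perpetuity: 10884.95575 / (1+0.113)^2 = 8786.91326
Total PV = 41278.55960 + 8786.91326 = 50065.47286

€50065.47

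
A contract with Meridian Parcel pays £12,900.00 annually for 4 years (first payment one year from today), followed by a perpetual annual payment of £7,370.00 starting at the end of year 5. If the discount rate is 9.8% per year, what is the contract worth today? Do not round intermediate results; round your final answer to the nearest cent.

£92809.60

PV of 4-year annuity: £12,900.00 × [1 − (1+0.098)^−4] / 0.098 = 41068.92872
Perpetuity value at year 4: £7,370.00 / 0.098 = 75204.08163
PV of perpetuity: 75204.08163 / (1+0.098)^4 = 51740.67042
Total PV = 41068.92872 + 51740.67042 = 92809.59914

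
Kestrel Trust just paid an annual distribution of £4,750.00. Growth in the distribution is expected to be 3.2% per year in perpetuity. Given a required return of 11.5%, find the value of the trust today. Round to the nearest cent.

£59060.24

D₁ = D₀ × (1 + g) = £4,750.00 × 1.032 = £4,902.0000
Growing perpetuity: P = D₁ / (r − g) = £4,902.0000 / (0.115 − 0.032) = £59,060.24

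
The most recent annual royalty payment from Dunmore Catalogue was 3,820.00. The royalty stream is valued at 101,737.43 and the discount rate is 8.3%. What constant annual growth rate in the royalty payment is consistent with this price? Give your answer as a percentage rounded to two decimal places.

P = D₀(1+g)/(r−g) ⇒ P(r−g) = D₀(1+g) ⇒ g(P+D₀) = P·r − D₀
g = (P·r − D₀)/(P + D₀) = (101,737.43×0.083 − 3,820.00) / (101,737.43 + 3,820.00) = 0.043807

4.38%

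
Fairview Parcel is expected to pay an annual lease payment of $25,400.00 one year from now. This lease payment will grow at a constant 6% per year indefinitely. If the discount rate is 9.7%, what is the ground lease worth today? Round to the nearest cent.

Growing perpetuity: P = D₁ / (r − g) = $25,400.0000 / (0.097 − 0.06) = $686,486.49

$686486.49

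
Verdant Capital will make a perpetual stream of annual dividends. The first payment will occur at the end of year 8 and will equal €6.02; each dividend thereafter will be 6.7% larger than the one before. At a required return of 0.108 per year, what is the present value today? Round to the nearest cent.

Value at end of year 7: C₁ / (r − g) = €6.02 / (0.108 − 0.067) = €146.8293
Discount to today: PV = €146.8293 / (1 + 0.108)^7 = €146.8293 / 2.050115 = €71.62

€71.62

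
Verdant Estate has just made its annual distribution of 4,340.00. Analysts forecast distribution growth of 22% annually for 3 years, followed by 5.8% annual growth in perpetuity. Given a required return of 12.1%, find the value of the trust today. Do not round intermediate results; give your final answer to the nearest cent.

D_1 = 5294.80000
D_2 = 6459.65600
D_3 = 7880.78032
Terminal value at year 3: TV = D_3×(1+g_2)/(r−g_2) = 8337.86558/0.063 = 132347.07268
P_0 = D_1/(1+r)^1 + D_2/(1+r)^2 + D_3/(1+r)^3 + TV/(1+r)^3
    = 4723.28278 + 5140.41480 + 5594.38542 + 93950.15523 = 109408.23824

109408.24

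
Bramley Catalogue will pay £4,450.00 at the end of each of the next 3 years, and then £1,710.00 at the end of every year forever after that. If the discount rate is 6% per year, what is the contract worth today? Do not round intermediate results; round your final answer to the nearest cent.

£35824.05

PV of 3-year annuity: £4,450.00 × [1 − (1+0.06)^−3] / 0.06 = 11894.90318
Perpetuity value at year 3: £1,710.00 / 0.06 = 28500.00000
PV of perpetuity: 28500.00000 / (1+0.06)^3 = 23929.14957
Total PV = 11894.90318 + 23929.14957 = 35824.05274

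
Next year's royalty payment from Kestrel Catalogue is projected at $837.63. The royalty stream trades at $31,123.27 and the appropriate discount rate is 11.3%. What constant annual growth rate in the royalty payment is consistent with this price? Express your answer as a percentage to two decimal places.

P = D₁/(r−g) ⇒ g = r − D₁/P = 0.113 − $837.63/$31,123.27 = 0.086087

8.61%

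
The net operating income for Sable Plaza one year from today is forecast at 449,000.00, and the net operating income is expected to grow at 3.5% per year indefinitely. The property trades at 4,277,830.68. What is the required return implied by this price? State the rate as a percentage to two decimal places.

14.00%

P = D₁/(r − g) ⇒ r = D₁/P + g = 449,000.0000/4,277,830.68 + 0.035 = 0.104960 + 0.035 = 0.139960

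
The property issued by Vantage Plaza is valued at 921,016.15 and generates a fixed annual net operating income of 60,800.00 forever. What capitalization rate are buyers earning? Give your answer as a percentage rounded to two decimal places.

6.60%

P = C/r ⇒ r = C/P = 60,800.00/921,016.15 = 0.066014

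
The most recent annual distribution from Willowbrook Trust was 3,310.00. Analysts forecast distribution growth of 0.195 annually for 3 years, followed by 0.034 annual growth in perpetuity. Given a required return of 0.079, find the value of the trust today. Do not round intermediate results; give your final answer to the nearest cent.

D_1 = 3955.45000
D_2 = 4726.76275
D_3 = 5648.48149
Terminal value at year 3: TV = D_3×(1+g_2)/(r−g_2) = 5840.52986/0.045 = 129789.55237
P_0 = D_1/(1+r)^1 + D_2/(1+r)^2 + D_3/(1+r)^3 + TV/(1+r)^3
    = 3665.84801 + 4059.95215 + 4496.42523 + 103317.85962 = 115540.08500

115540.09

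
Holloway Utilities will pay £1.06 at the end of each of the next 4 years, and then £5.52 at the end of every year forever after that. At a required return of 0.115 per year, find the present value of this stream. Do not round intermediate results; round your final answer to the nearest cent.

£34.31

PV of 4-year annuity: £1.06 × [1 − (1+0.115)^−4] / 0.115 = 3.25379
Perpetuity value at year 4: £5.52 / 0.115 = 48.00000
PV of perpetuity: 48.00000 / (1+0.115)^4 = 31.05573
Total PV = 3.25379 + 31.05573 = 34.30952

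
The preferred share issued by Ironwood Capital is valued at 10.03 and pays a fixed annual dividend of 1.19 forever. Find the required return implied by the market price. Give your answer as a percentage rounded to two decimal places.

11.86%

P = C/r ⇒ r = C/P = 1.19/10.03 = 0.118644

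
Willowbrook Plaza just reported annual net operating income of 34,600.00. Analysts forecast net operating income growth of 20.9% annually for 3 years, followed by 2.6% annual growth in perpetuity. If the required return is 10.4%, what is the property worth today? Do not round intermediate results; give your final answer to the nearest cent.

722550.04

D_1 = 41831.40000
D_2 = 50574.16260
D_3 = 61144.16258
Terminal value at year 3: TV = D_3×(1+g_2)/(r−g_2) = 62733.91081/0.078 = 804280.90783
P_0 = D_1/(1+r)^1 + D_2/(1+r)^2 + D_3/(1+r)^3 + TV/(1+r)^3
    = 37890.76087 + 41494.50171 + 45440.98965 + 597723.78691 = 722550.03914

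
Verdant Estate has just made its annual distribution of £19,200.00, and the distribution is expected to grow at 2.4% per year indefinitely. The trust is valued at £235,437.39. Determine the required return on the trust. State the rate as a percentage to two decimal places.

D₁ = £19,200.00 × 1.024 = £19,660.8000
P = D₁/(r − g) ⇒ r = D₁/P + g = £19,660.8000/£235,437.39 + 0.024 = 0.083508 + 0.024 = 0.107508

10.75%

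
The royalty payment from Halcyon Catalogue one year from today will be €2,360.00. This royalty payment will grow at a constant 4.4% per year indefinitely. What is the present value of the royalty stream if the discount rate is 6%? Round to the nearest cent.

Growing perpetuity: P = D₁ / (r − g) = €2,360.0000 / (0.06 − 0.044) = €147,500.00

€147500.00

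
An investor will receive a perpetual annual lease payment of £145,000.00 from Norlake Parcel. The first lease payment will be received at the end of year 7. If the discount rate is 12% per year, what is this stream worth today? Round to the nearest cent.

Value at end of year 6: C / r = £145,000.00 / 0.12 = £1,208,333.3333
Discount to today: PV = £1,208,333.3333 / (1 + 0.12)^6 = £1,208,333.3333 / 1.973823 = £612,179.27

£612179.27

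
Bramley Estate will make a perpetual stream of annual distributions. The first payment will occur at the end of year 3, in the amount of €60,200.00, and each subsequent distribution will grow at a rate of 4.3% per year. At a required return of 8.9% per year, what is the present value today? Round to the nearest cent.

Value at end of year 2: C₁ / (r − g) = €60,200.00 / (0.089 − 0.043) = €1,308,695.6522
Discount to today: PV = €1,308,695.6522 / (1 + 0.089)^2 = €1,308,695.6522 / 1.185921 = €1,103,526.84

€1103526.84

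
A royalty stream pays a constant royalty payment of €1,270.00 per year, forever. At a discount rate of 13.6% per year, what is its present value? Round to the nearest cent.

€9338.24

Level perpetuity: PV = C / r = €1,270.00 / 0.136 = €9,338.24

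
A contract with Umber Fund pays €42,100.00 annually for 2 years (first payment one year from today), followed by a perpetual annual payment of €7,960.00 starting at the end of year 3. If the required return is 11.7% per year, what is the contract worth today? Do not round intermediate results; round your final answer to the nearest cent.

€125960.79

PV of 2-year annuity: €42,100.00 × [1 − (1+0.117)^−2] / 0.117 = 71432.62464
Perpetuity value at year 2: €7,960.00 / 0.117 = 68034.18803
PV of perpetuity: 68034.18803 / (1+0.117)^2 = 54528.16209
Total PV = 71432.62464 + 54528.16209 = 125960.78673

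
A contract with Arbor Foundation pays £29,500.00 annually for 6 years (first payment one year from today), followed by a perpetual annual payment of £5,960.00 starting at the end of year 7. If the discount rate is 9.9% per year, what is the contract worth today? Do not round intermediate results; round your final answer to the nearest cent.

£163026.00

PV of 6-year annuity: £29,500.00 × [1 − (1+0.099)^−6] / 0.099 = 128857.57953
Perpetuity value at year 6: £5,960.00 / 0.099 = 60202.02020
PV of perpetuity: 60202.02020 / (1+0.099)^6 = 34168.42108
Total PV = 128857.57953 + 34168.42108 = 163026.00061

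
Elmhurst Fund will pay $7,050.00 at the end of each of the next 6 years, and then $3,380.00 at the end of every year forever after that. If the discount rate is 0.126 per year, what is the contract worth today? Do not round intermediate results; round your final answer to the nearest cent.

$41661.30

PV of 6-year annuity: $7,050.00 × [1 − (1+0.126)^−6] / 0.126 = 28499.48091
Perpetuity value at year 6: $3,380.00 / 0.126 = 26825.39683
PV of perpetuity: 26825.39683 / (1+0.126)^6 = 13161.81591
Total PV = 28499.48091 + 13161.81591 = 41661.29682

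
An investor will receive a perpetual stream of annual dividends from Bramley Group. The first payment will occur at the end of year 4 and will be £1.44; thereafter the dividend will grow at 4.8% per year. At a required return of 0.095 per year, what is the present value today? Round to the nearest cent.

Value at end of year 3: C₁ / (r − g) = £1.44 / (0.095 − 0.048) = £30.6383
Discount to today: PV = £30.6383 / (1 + 0.095)^3 = £30.6383 / 1.312932 = £23.34

£23.34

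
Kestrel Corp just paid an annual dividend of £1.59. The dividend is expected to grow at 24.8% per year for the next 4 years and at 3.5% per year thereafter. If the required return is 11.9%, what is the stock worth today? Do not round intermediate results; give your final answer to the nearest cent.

D_1 = 1.98432
D_2 = 2.47643
D_3 = 3.09059
D_4 = 3.85705
Terminal value at year 4: TV = D_4×(1+g_2)/(r−g_2) = 3.99205/0.084 = 47.52439
P_0 = D_1/(1+r)^1 + D_2/(1+r)^2 + D_3/(1+r)^3 + D_4/(1+r)^4 + TV/(1+r)^4
    = 1.77330 + 1.97773 + 2.20572 + 2.46000 + 30.31072 = 38.72746

£38.73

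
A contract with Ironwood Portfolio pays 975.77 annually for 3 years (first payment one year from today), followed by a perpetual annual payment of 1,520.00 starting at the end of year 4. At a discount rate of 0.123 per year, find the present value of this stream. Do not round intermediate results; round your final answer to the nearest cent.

PV of 3-year annuity: 975.77 × [1 − (1+0.123)^−3] / 0.123 = 2331.60567
Perpetuity value at year 3: 1,520.00 / 0.123 = 12357.72358
PV of perpetuity: 12357.72358 / (1+0.123)^3 = 8725.67851
Total PV = 2331.60567 + 8725.67851 = 11057.28418

11057.28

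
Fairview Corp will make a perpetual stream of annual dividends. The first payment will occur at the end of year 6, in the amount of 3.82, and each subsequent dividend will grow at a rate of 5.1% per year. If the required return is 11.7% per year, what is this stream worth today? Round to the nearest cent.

Value at end of year 5: C₁ / (r − g) = 3.82 / (0.117 − 0.051) = 57.8788
Discount to today: PV = 57.8788 / (1 + 0.117)^5 = 57.8788 / 1.738865 = 33.29

33.29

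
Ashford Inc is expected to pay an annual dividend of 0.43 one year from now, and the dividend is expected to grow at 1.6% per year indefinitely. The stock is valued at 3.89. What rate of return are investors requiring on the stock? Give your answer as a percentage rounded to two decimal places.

P = D₁/(r − g) ⇒ r = D₁/P + g = 0.4300/3.89 + 0.016 = 0.110540 + 0.016 = 0.126540

12.65%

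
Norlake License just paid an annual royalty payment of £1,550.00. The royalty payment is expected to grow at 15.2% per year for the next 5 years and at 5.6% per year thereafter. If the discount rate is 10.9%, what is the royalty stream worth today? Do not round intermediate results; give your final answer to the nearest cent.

£46052.38

D_1 = 1785.60000
D_2 = 2057.01120
D_3 = 2369.67690
D_4 = 2729.86779
D_5 = 3144.80770
Terminal value at year 5: TV = D_5×(1+g_2)/(r−g_2) = 3320.91693/0.053 = 62658.80994
P_0 = D_1/(1+r)^1 + D_2/(1+r)^2 + D_3/(1+r)^3 + D_4/(1+r)^4 + D_5/(1+r)^5 + TV/(1+r)^5
    = 1610.09919 + 1672.52864 + 1737.37872 + 1804.74327 + 1874.71979 + 37352.90742 = 46052.37702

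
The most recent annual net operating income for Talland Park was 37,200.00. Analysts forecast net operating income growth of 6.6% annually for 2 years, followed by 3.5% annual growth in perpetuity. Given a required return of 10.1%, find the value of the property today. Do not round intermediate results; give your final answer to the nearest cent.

617753.65

D_1 = 39655.20000
D_2 = 42272.44320
Terminal value at year 2: TV = D_2×(1+g_2)/(r−g_2) = 43751.97871/0.066 = 662908.76836
P_0 = D_1/(1+r)^1 + D_2/(1+r)^2 + TV/(1+r)^2
    = 36017.43869 + 34872.47016 + 546863.73659 = 617753.64545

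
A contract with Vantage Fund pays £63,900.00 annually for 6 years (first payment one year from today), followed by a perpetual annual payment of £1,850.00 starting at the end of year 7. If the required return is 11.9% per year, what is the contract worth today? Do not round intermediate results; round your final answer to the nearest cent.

PV of 6-year annuity: £63,900.00 × [1 − (1+0.119)^−6] / 0.119 = 263464.68406
Perpetuity value at year 6: £1,850.00 / 0.119 = 15546.21849
PV of perpetuity: 15546.21849 / (1+0.119)^6 = 7918.52419
Total PV = 263464.68406 + 7918.52419 = 271383.20826

£271383.21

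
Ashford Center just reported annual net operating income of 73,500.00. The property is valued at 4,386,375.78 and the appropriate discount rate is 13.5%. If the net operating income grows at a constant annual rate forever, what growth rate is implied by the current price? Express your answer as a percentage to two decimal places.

P = D₀(1+g)/(r−g) ⇒ P(r−g) = D₀(1+g) ⇒ g(P+D₀) = P·r − D₀
g = (P·r − D₀)/(P + D₀) = (4,386,375.78×0.135 − 73,500.00) / (4,386,375.78 + 73,500.00) = 0.116295

11.63%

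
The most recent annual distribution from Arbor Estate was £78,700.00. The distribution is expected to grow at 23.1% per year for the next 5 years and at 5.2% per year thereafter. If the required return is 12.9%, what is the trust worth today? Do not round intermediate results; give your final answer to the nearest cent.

D_1 = 96879.70000
D_2 = 119258.91070
D_3 = 146807.71907
D_4 = 180720.30218
D_5 = 222466.69198
Terminal value at year 5: TV = D_5×(1+g_2)/(r−g_2) = 234034.95996/0.077 = 3039415.06446
P_0 = D_1/(1+r)^1 + D_2/(1+r)^2 + D_3/(1+r)^3 + D_4/(1+r)^4 + D_5/(1+r)^5 + TV/(1+r)^5
    = 85810.18601 + 93562.74488 + 102015.71209 + 111232.36633 + 121281.70323 + 1656991.58182 = 2170894.29436

£2170894.29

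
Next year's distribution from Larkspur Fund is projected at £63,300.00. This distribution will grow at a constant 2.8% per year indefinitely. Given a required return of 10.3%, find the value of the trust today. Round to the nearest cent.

Growing perpetuity: P = D₁ / (r − g) = £63,300.0000 / (0.103 − 0.028) = £844,000.00

£844000.00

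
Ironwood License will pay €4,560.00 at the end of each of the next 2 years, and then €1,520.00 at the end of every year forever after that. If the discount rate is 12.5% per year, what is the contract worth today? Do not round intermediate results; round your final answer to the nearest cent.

PV of 2-year annuity: €4,560.00 × [1 − (1+0.125)^−2] / 0.125 = 7656.29630
Perpetuity value at year 2: €1,520.00 / 0.125 = 12160.00000
PV of perpetuity: 12160.00000 / (1+0.125)^2 = 9607.90123
Total PV = 7656.29630 + 9607.90123 = 17264.19753

€17264.20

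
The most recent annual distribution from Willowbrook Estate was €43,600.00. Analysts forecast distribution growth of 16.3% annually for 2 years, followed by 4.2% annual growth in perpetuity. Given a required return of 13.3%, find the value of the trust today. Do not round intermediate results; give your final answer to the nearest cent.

€616726.26

D_1 = 50706.80000
D_2 = 58972.00840
Terminal value at year 2: TV = D_2×(1+g_2)/(r−g_2) = 61448.83275/0.091 = 675261.89838
P_0 = D_1/(1+r)^1 + D_2/(1+r)^2 + TV/(1+r)^2
    = 44754.45719 + 45939.48254 + 526032.31654 = 616726.25627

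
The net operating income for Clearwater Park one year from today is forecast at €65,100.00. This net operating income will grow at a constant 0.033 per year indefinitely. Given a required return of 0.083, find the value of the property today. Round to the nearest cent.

Growing perpetuity: P = D₁ / (r − g) = €65,100.0000 / (0.083 − 0.033) = €1,302,000.00

€1302000.00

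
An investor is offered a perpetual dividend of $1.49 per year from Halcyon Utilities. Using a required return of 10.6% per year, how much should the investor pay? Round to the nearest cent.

$14.06

Level perpetuity: PV = C / r = $1.49 / 0.106 = $14.06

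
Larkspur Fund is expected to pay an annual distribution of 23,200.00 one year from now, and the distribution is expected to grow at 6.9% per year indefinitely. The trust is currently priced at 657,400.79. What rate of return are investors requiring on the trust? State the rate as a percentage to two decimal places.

10.43%

P = D₁/(r − g) ⇒ r = D₁/P + g = 23,200.0000/657,400.79 + 0.069 = 0.035290 + 0.069 = 0.104290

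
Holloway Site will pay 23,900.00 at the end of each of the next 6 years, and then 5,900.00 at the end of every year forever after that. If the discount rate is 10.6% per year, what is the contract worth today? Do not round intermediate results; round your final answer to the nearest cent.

132695.65

PV of 6-year annuity: 23,900.00 × [1 − (1+0.106)^−6] / 0.106 = 102285.72067
Perpetuity value at year 6: 5,900.00 / 0.106 = 55660.37736
PV of perpetuity: 55660.37736 / (1+0.106)^6 = 30409.92749
Total PV = 102285.72067 + 30409.92749 = 132695.64815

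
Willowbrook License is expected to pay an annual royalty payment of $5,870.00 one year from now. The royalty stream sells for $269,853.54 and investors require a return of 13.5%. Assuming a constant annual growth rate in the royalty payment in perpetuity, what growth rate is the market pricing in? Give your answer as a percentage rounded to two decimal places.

11.32%

P = D₁/(r−g) ⇒ g = r − D₁/P = 0.135 − $5,870.00/$269,853.54 = 0.113247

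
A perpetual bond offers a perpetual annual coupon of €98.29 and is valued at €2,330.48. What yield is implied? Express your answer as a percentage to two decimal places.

4.22%

P = C/r ⇒ r = C/P = €98.29/€2,330.48 = 0.042176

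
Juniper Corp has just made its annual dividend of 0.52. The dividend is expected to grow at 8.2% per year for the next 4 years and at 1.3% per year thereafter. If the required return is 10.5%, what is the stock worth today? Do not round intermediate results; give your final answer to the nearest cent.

D_1 = 0.56264
D_2 = 0.60878
D_3 = 0.65870
D_4 = 0.71271
Terminal value at year 4: TV = D_4×(1+g_2)/(r−g_2) = 0.72197/0.092 = 7.84755
P_0 = D_1/(1+r)^1 + D_2/(1+r)^2 + D_3/(1+r)^3 + D_4/(1+r)^4 + TV/(1+r)^4
    = 0.50918 + 0.49858 + 0.48820 + 0.47804 + 5.26362 = 7.23762

7.24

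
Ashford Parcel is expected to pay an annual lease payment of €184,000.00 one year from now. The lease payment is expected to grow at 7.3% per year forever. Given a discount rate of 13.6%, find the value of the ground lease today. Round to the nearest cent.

Growing perpetuity: P = D₁ / (r − g) = €184,000.0000 / (0.136 − 0.073) = €2,920,634.92

€2920634.92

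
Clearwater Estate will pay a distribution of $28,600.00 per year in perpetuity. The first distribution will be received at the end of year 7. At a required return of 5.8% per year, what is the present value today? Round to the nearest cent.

$351579.90

Value at end of year 6: C / r = $28,600.00 / 0.058 = $493,103.4483
Discount to today: PV = $493,103.4483 / (1 + 0.058)^6 = $493,103.4483 / 1.402536 = $351,579.90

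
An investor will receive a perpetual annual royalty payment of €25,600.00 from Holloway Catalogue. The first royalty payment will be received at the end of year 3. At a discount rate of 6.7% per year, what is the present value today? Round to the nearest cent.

€335611.11

Value at end of year 2: C / r = €25,600.00 / 0.067 = €382,089.5522
Discount to today: PV = €382,089.5522 / (1 + 0.067)^2 = €382,089.5522 / 1.138489 = €335,611.11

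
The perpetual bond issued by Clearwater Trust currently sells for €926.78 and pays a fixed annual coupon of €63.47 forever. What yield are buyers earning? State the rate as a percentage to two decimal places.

P = C/r ⇒ r = C/P = €63.47/€926.78 = 0.068484

6.85%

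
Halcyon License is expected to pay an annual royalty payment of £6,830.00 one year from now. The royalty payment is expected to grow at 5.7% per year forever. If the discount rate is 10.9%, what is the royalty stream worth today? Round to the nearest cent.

£131346.15

Growing perpetuity: P = D₁ / (r − g) = £6,830.0000 / (0.109 − 0.057) = £131,346.15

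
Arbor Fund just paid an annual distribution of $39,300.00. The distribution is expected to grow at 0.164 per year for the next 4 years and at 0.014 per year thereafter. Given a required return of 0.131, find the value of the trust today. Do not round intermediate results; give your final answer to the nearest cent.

D_1 = 45745.20000
D_2 = 53247.41280
D_3 = 61979.98850
D_4 = 72144.70661
Terminal value at year 4: TV = D_4×(1+g_2)/(r−g_2) = 73154.73251/0.117 = 625254.12398
P_0 = D_1/(1+r)^1 + D_2/(1+r)^2 + D_3/(1+r)^3 + D_4/(1+r)^4 + TV/(1+r)^4
    = 40446.68435 + 41626.82633 + 42841.40217 + 44091.41656 + 382125.61015 = 551131.93955

$551131.94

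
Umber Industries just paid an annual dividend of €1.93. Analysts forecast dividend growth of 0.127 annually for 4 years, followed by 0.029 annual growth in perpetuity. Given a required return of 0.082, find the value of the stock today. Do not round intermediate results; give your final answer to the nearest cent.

€52.66

D_1 = 2.17511
D_2 = 2.45135
D_3 = 2.76267
D_4 = 3.11353
Terminal value at year 4: TV = D_4×(1+g_2)/(r−g_2) = 3.20382/0.053 = 60.44947
P_0 = D_1/(1+r)^1 + D_2/(1+r)^2 + D_3/(1+r)^3 + D_4/(1+r)^4 + TV/(1+r)^4
    = 2.01027 + 2.09387 + 2.18096 + 2.27166 + 44.10455 = 52.66132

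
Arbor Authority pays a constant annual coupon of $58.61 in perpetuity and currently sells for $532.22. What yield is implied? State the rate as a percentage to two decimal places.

11.01%

P = C/r ⇒ r = C/P = $58.61/$532.22 = 0.110124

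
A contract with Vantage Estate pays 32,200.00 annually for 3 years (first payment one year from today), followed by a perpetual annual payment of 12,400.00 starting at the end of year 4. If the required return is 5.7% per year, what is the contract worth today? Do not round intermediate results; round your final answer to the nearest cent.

PV of 3-year annuity: 32,200.00 × [1 − (1+0.057)^−3] / 0.057 = 86550.96237
Perpetuity value at year 3: 12,400.00 / 0.057 = 217543.85965
PV of perpetuity: 217543.85965 / (1+0.057)^3 = 184213.67538
Total PV = 86550.96237 + 184213.67538 = 270764.63775

270764.64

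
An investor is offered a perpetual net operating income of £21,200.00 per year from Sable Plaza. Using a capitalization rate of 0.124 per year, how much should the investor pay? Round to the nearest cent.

£170967.74

Level perpetuity: PV = C / r = £21,200.00 / 0.124 = £170,967.74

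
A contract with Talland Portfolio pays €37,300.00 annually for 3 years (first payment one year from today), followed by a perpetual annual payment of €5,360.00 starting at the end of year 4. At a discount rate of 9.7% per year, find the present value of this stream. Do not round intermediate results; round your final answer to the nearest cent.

€135109.18

PV of 3-year annuity: €37,300.00 × [1 − (1+0.097)^−3] / 0.097 = 93251.69012
Perpetuity value at year 3: €5,360.00 / 0.097 = 55257.73196
PV of perpetuity: 55257.73196 / (1+0.097)^3 = 41857.48909
Total PV = 93251.69012 + 41857.48909 = 135109.17921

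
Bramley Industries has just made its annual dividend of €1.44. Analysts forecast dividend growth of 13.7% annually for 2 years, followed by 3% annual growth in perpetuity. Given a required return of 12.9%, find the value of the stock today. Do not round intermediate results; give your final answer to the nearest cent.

€18.11

D_1 = 1.63728
D_2 = 1.86159
Terminal value at year 2: TV = D_2×(1+g_2)/(r−g_2) = 1.91743/0.099 = 19.36803
P_0 = D_1/(1+r)^1 + D_2/(1+r)^2 + TV/(1+r)^2
    = 1.45020 + 1.46048 + 15.19489 = 18.10557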